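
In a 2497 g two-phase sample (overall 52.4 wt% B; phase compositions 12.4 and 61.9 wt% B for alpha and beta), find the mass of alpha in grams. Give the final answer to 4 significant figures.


f_alpha = (C_beta - C0) / (C_beta - C_alpha)
f_alpha = (61.9 - 52.4) / (61.9 - 12.4) = 0.191919
m_alpha = f_alpha * m_total = 0.191919 * 2497 = 479.2 g


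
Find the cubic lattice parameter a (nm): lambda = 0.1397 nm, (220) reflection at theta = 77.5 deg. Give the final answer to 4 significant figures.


d = lambda / (2*sin(theta))
d = 0.1397 / (2*sin(77.5 deg))
d = 0.0715459 nm
a = d * sqrt(h^2+k^2+l^2) = 0.0715459 * sqrt(8)
a = 0.2024 nm


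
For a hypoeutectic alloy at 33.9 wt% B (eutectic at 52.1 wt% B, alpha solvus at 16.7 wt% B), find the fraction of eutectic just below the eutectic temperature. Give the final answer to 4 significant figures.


f_primary = (C_e - C0) / (C_e - C_alpha_max)
f_primary = (52.1 - 33.9) / (52.1 - 16.7)
f_primary = 0.514124
f_eutectic = 1 - 0.514124 = 0.4859


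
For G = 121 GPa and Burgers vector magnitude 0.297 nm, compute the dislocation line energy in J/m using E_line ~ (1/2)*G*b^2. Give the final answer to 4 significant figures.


E = G*b^2/2
b = 0.297 nm = 2.97e-10 m
G = 121 GPa = 1.21e+11 Pa
E = 0.5 * 1.21e+11 * (2.97e-10)^2
E = 5.337e-09 J/m


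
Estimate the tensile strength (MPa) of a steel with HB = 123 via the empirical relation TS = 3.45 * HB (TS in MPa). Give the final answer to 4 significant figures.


TS (MPa) = 3.45 * HB
TS = 3.45 * 123
TS = 424.4 MPa


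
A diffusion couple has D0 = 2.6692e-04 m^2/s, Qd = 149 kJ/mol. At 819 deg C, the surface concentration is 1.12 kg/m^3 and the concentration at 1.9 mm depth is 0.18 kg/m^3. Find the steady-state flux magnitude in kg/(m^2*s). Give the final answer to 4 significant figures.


Step 1: D = D0 * exp(-Qd/(R*T))
T = 819 + 273.15 = 1092.15 K
D = 2.6692e-04 * exp(-149e3 / (8.314 * 1092.15)) = 1.99457e-11 m^2/s
Step 2: J = D * (C1 - C2) / dx
J = 1.99457e-11 * (1.12 - 0.18) / 1.9e-03
J = 9.868e-09 kg/(m^2*s)


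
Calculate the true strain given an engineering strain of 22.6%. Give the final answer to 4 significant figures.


epsilon_true = ln(1 + epsilon_eng)
epsilon_true = ln(1 + 0.226)
epsilon_true = 0.2038


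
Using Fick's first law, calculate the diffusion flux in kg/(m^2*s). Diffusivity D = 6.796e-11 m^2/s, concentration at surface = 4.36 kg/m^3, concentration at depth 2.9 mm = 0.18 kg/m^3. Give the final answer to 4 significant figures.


J = -D * (dC/dx) = D * (C1 - C2) / dx
J = 6.796e-11 * (4.36 - 0.18) / 2.9e-03
J = 9.796e-08 kg/(m^2*s)


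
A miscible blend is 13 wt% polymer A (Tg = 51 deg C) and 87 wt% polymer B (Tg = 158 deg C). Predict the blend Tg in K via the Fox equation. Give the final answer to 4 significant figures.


1/Tg = w1/Tg1 + w2/Tg2 (in Kelvin)
Tg1 = 324.15 K, Tg2 = 431.15 K
1/Tg = 0.13/324.15 + 0.87/431.15
Tg = 413.4 K


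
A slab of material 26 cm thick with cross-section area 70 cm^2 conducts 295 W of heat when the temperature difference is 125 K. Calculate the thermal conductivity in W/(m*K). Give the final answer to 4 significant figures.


k = Q*L / (A*dT)
L = 0.26 m, A = 7e-03 m^2
k = 295 * 0.26 / (7e-03 * 125)
k = 87.66 W/(m*K)


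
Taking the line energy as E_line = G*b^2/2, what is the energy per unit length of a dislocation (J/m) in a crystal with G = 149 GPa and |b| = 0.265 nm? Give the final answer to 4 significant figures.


E = G*b^2/2
b = 0.265 nm = 2.65e-10 m
G = 149 GPa = 1.49e+11 Pa
E = 0.5 * 1.49e+11 * (2.65e-10)^2
E = 5.232e-09 J/m


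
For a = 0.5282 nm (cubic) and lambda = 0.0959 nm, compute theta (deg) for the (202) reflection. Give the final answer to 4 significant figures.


d = a / sqrt(h^2+k^2+l^2)
d = 0.5282 / sqrt(8) = 0.186747 nm
lambda = 2*d*sin(theta)  =>  sin(theta) = lambda / (2*d)
sin(theta) = 0.0959 / (2 * 0.186747) = 0.256765
theta = 14.88 deg


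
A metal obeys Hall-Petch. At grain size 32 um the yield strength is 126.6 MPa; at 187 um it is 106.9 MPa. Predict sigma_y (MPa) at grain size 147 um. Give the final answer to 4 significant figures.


sigma_y = sigma0 + k / sqrt(d)
1/sqrt(d1) = 1/sqrt(3.2e-05) = 176.777;  1/sqrt(d2) = 73.1272
k = (sigma1 - sigma2) / (1/sqrt(d1) - 1/sqrt(d2)) = (126.6 - 106.9) / (176.777 - 73.1272) = 0.190064 MPa*m^0.5
sigma0 = sigma1 - k/sqrt(d1) = 126.6 - 0.190064*176.777 = 93.0012 MPa
sigma_y(d3) = 93.0012 + 0.190064 / sqrt(1.47e-04) = 108.7 MPa


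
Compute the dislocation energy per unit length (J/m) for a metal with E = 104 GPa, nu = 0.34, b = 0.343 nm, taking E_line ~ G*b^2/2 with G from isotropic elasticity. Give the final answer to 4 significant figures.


Step 1: G = E / (2*(1+nu))
G = 104 / (2*(1+0.34)) = 38.806 GPa = 3.8806e+10 Pa
Step 2: E_line = G*b^2/2
b = 0.343 nm = 3.43e-10 m
E_line = 0.5 * 3.8806e+10 * (3.43e-10)^2 = 2.283e-09 J/m


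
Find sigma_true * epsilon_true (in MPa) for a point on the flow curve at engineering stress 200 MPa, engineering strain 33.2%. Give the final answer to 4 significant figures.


sigma_true = sigma_eng * (1 + epsilon_eng)
sigma_true = 200 * (1 + 0.332) = 266.4 MPa
epsilon_true = ln(1 + epsilon_eng)
epsilon_true = ln(1 + 0.332) = 0.286682
sigma_true * epsilon_true = 266.4 * 0.286682 = 76.37 MPa


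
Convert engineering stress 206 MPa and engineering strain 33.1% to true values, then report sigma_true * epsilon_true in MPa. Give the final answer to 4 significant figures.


sigma_true = sigma_eng * (1 + epsilon_eng)
sigma_true = 206 * (1 + 0.331) = 274.186 MPa
epsilon_true = ln(1 + epsilon_eng)
epsilon_true = ln(1 + 0.331) = 0.285931
sigma_true * epsilon_true = 274.186 * 0.285931 = 78.4 MPa


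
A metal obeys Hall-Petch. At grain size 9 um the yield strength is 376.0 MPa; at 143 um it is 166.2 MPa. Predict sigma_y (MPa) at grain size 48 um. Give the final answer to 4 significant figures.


sigma_y = sigma0 + k / sqrt(d)
1/sqrt(d1) = 1/sqrt(9e-06) = 333.333;  1/sqrt(d2) = 83.6242
k = (sigma1 - sigma2) / (1/sqrt(d1) - 1/sqrt(d2)) = (376.0 - 166.2) / (333.333 - 83.6242) = 0.840178 MPa*m^0.5
sigma0 = sigma1 - k/sqrt(d1) = 376.0 - 0.840178*333.333 = 95.9408 MPa
sigma_y(d3) = 95.9408 + 0.840178 / sqrt(4.8e-05) = 217.2 MPa


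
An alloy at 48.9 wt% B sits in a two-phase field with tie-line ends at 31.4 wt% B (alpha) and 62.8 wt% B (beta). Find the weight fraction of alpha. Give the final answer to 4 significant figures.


f_alpha = (C_beta - C0) / (C_beta - C_alpha)
f_alpha = (62.8 - 48.9) / (62.8 - 31.4)
f_alpha = 0.4427


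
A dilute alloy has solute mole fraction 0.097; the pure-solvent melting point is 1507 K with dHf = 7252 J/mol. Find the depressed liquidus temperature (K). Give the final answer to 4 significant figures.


dT = R*Tm^2*x / dHf
dT = 8.314 * 1507^2 * 0.097 / 7252
dT = 252.552 K
T_new = 1507 - 252.552 = 1254 K


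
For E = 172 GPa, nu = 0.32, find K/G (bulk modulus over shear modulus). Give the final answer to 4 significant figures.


G = E / (2*(1+nu))
G = 172 / (2*(1+0.32)) = 65.1515 GPa
K = E / (3*(1-2*nu))
K = 172 / (3*(1-2*0.32)) = 159.259 GPa
K/G = 159.259 / 65.1515 = 2.444


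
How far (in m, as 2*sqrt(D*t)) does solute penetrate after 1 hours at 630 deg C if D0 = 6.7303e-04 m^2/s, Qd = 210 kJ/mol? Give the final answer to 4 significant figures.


Step 1: D = D0 * exp(-Qd/(R*T))
T = 903.15 K
D = 6.7303e-04 * exp(-210e3 / (8.314 * 903.15)) = 4.80864e-16 m^2/s
Step 2: L = 2*sqrt(D*t)
t = 1 h = 3600 s
L = 2*sqrt(4.80864e-16 * 3600) = 2.631e-06 m


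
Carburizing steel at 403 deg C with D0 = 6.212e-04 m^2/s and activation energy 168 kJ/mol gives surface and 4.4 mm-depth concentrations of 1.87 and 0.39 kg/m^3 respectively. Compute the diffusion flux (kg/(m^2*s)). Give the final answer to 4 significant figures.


Step 1: D = D0 * exp(-Qd/(R*T))
T = 403 + 273.15 = 676.15 K
D = 6.212e-04 * exp(-168e3 / (8.314 * 676.15)) = 6.52008e-17 m^2/s
Step 2: J = D * (C1 - C2) / dx
J = 6.52008e-17 * (1.87 - 0.39) / 4.4e-03
J = 2.193e-14 kg/(m^2*s)


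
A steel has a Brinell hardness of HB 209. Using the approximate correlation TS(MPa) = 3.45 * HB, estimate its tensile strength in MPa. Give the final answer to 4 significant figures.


TS (MPa) = 3.45 * HB
TS = 3.45 * 209
TS = 721.1 MPa


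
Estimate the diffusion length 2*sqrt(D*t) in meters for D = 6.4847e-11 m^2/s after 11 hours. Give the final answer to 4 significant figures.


t = 11 hr = 39600 s
Diffusion length = 2*sqrt(D*t)
= 2*sqrt(6.4847e-11 * 39600)
= 3.205e-03 m


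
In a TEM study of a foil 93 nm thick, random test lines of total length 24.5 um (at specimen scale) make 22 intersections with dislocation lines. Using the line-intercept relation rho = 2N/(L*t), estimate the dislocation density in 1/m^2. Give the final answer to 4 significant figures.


rho = 2N / (L * t)
L = 24.5 um = 2.45e-05 m, t = 93 nm = 9.3e-08 m
rho = 2 * 22 / (2.45e-05 * 9.3e-08)
rho = 1.931e+13 1/m^2


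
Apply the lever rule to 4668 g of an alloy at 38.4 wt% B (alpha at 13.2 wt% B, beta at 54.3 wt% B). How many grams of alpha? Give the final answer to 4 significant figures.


f_alpha = (C_beta - C0) / (C_beta - C_alpha)
f_alpha = (54.3 - 38.4) / (54.3 - 13.2) = 0.386861
m_alpha = f_alpha * m_total = 0.386861 * 4668 = 1806 g


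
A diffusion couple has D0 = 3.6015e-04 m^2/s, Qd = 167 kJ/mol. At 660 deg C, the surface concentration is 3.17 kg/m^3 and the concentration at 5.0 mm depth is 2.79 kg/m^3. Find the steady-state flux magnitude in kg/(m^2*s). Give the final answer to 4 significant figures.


Step 1: D = D0 * exp(-Qd/(R*T))
T = 660 + 273.15 = 933.15 K
D = 3.6015e-04 * exp(-167e3 / (8.314 * 933.15)) = 1.61451e-13 m^2/s
Step 2: J = D * (C1 - C2) / dx
J = 1.61451e-13 * (3.17 - 2.79) / 5e-03
J = 1.227e-11 kg/(m^2*s)


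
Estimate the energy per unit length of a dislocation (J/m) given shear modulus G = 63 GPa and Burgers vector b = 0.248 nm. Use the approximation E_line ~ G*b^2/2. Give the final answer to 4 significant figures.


E = G*b^2/2
b = 0.248 nm = 2.48e-10 m
G = 63 GPa = 6.3e+10 Pa
E = 0.5 * 6.3e+10 * (2.48e-10)^2
E = 1.937e-09 J/m


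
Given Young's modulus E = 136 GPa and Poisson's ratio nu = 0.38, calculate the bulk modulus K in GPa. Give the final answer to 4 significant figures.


K = E / (3*(1-2*nu))
K = 136 / (3*(1-2*0.38))
K = 188.9 GPa


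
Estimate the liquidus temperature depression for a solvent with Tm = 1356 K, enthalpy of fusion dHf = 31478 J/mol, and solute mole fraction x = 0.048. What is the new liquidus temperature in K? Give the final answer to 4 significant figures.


dT = R*Tm^2*x / dHf
dT = 8.314 * 1356^2 * 0.048 / 31478
dT = 23.3111 K
T_new = 1356 - 23.3111 = 1333 K


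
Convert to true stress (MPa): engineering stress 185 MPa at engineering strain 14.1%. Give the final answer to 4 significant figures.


sigma_true = sigma_eng * (1 + epsilon_eng)
sigma_true = 185 * (1 + 0.141)
sigma_true = 211.1 MPa


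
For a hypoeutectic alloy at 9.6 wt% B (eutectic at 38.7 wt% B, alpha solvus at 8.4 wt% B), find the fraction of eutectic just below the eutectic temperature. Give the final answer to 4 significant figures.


f_primary = (C_e - C0) / (C_e - C_alpha_max)
f_primary = (38.7 - 9.6) / (38.7 - 8.4)
f_primary = 0.960396
f_eutectic = 1 - 0.960396 = 0.0396


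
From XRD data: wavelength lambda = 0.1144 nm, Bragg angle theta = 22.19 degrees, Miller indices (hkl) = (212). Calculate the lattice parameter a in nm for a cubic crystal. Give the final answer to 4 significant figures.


d = lambda / (2*sin(theta))
d = 0.1144 / (2*sin(22.19 deg))
d = 0.151451 nm
a = d * sqrt(h^2+k^2+l^2) = 0.151451 * sqrt(9)
a = 0.4544 nm


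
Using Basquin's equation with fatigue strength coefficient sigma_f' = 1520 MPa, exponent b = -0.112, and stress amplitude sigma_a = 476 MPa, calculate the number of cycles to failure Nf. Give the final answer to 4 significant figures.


sigma_a = sigma_f' * (2*Nf)^b
2*Nf = (sigma_a / sigma_f')^(1/b)
2*Nf = (476 / 1520)^(1/-0.112)
2*Nf = 31777
Nf = 15890 cycles


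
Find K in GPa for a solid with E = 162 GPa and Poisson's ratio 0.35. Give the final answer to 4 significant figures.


K = E / (3*(1-2*nu))
K = 162 / (3*(1-2*0.35))
K = 180 GPa


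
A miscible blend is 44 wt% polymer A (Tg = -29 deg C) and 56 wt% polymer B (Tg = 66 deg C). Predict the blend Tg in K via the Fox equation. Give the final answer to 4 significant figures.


1/Tg = w1/Tg1 + w2/Tg2 (in Kelvin)
Tg1 = 244.15 K, Tg2 = 339.15 K
1/Tg = 0.44/244.15 + 0.56/339.15
Tg = 289.6 K


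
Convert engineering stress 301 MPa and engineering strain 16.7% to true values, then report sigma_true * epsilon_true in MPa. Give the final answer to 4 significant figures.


sigma_true = sigma_eng * (1 + epsilon_eng)
sigma_true = 301 * (1 + 0.167) = 351.267 MPa
epsilon_true = ln(1 + epsilon_eng)
epsilon_true = ln(1 + 0.167) = 0.154436
sigma_true * epsilon_true = 351.267 * 0.154436 = 54.25 MPa


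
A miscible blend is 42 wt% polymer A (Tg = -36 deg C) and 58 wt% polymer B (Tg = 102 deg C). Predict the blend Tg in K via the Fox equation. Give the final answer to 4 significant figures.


1/Tg = w1/Tg1 + w2/Tg2 (in Kelvin)
Tg1 = 237.15 K, Tg2 = 375.15 K
1/Tg = 0.42/237.15 + 0.58/375.15
Tg = 301.5 K


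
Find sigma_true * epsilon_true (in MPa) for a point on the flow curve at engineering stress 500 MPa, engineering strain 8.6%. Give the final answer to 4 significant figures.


sigma_true = sigma_eng * (1 + epsilon_eng)
sigma_true = 500 * (1 + 0.086) = 543 MPa
epsilon_true = ln(1 + epsilon_eng)
epsilon_true = ln(1 + 0.086) = 0.0825012
sigma_true * epsilon_true = 543 * 0.0825012 = 44.8 MPa


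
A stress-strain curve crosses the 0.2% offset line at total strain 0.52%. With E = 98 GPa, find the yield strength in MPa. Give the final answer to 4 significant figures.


Offset strain = 0.002
Elastic strain at yield = total_strain - offset = 5.2e-03 - 0.002 = 3.2e-03
sigma_y = E * elastic_strain = 98000 * 3.2e-03
sigma_y = 313.6 MPa


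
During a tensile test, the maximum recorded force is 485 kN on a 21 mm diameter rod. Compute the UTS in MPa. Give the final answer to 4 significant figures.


A0 = pi*(d/2)^2 = pi*(21/2)^2 = 346.361 mm^2
UTS = F_max / A0 = 485*1000 / 346.361
UTS = 1400 MPa


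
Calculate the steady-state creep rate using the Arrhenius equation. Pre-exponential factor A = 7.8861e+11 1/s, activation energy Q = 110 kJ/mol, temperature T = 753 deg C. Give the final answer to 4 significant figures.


rate = A * exp(-Q / (R*T))
T = 753 + 273.15 = 1026.15 K
rate = 7.8861e+11 * exp(-110e3 / (8.314 * 1026.15))
rate = 1.983e+06 1/s


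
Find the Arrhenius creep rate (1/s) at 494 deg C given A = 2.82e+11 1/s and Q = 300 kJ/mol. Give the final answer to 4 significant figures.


rate = A * exp(-Q / (R*T))
T = 494 + 273.15 = 767.15 K
rate = 2.82e+11 * exp(-300e3 / (8.314 * 767.15))
rate = 1.054e-09 1/s


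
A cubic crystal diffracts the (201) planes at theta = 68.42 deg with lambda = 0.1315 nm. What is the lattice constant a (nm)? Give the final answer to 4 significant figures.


d = lambda / (2*sin(theta))
d = 0.1315 / (2*sin(68.42 deg))
d = 0.0707062 nm
a = d * sqrt(h^2+k^2+l^2) = 0.0707062 * sqrt(5)
a = 0.1581 nm


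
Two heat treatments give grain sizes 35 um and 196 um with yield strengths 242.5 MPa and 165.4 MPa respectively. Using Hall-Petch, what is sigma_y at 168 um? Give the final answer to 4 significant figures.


sigma_y = sigma0 + k / sqrt(d)
1/sqrt(d1) = 1/sqrt(3.5e-05) = 169.031;  1/sqrt(d2) = 71.4286
k = (sigma1 - sigma2) / (1/sqrt(d1) - 1/sqrt(d2)) = (242.5 - 165.4) / (169.031 - 71.4286) = 0.789941 MPa*m^0.5
sigma0 = sigma1 - k/sqrt(d1) = 242.5 - 0.789941*169.031 = 108.976 MPa
sigma_y(d3) = 108.976 + 0.789941 / sqrt(1.68e-04) = 169.9 MPa


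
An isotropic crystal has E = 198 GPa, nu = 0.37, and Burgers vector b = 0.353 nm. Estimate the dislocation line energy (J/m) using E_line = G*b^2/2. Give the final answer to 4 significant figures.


Step 1: G = E / (2*(1+nu))
G = 198 / (2*(1+0.37)) = 72.2628 GPa = 7.22628e+10 Pa
Step 2: E_line = G*b^2/2
b = 0.353 nm = 3.53e-10 m
E_line = 0.5 * 7.22628e+10 * (3.53e-10)^2 = 4.502e-09 J/m


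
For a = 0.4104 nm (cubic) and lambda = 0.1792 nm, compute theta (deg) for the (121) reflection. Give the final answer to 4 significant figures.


d = a / sqrt(h^2+k^2+l^2)
d = 0.4104 / sqrt(6) = 0.167545 nm
lambda = 2*d*sin(theta)  =>  sin(theta) = lambda / (2*d)
sin(theta) = 0.1792 / (2 * 0.167545) = 0.534781
theta = 32.33 deg


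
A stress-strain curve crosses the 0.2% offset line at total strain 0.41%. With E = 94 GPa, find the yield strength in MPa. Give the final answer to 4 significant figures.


Offset strain = 0.002
Elastic strain at yield = total_strain - offset = 4.1e-03 - 0.002 = 2.1e-03
sigma_y = E * elastic_strain = 94000 * 2.1e-03
sigma_y = 197.4 MPa


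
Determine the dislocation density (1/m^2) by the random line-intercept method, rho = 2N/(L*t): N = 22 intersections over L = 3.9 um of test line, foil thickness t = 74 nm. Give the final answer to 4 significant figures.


rho = 2N / (L * t)
L = 3.9 um = 3.9e-06 m, t = 74 nm = 7.4e-08 m
rho = 2 * 22 / (3.9e-06 * 7.4e-08)
rho = 1.525e+14 1/m^2


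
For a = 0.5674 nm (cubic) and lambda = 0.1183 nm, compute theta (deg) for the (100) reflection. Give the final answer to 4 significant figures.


d = a / sqrt(h^2+k^2+l^2)
d = 0.5674 / sqrt(1) = 0.5674 nm
lambda = 2*d*sin(theta)  =>  sin(theta) = lambda / (2*d)
sin(theta) = 0.1183 / (2 * 0.5674) = 0.104247
theta = 5.984 deg


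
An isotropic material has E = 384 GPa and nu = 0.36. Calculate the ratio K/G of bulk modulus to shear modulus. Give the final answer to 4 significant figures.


G = E / (2*(1+nu))
G = 384 / (2*(1+0.36)) = 141.176 GPa
K = E / (3*(1-2*nu))
K = 384 / (3*(1-2*0.36)) = 457.143 GPa
K/G = 457.143 / 141.176 = 3.238


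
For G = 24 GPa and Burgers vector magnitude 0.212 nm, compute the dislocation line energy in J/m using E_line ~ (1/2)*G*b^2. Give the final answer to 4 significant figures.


E = G*b^2/2
b = 0.212 nm = 2.12e-10 m
G = 24 GPa = 2.4e+10 Pa
E = 0.5 * 2.4e+10 * (2.12e-10)^2
E = 5.393e-10 J/m


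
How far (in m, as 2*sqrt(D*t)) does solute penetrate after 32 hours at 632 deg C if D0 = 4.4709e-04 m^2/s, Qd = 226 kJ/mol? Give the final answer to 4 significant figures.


Step 1: D = D0 * exp(-Qd/(R*T))
T = 905.15 K
D = 4.4709e-04 * exp(-226e3 / (8.314 * 905.15)) = 4.05373e-17 m^2/s
Step 2: L = 2*sqrt(D*t)
t = 32 h = 115200 s
L = 2*sqrt(4.05373e-17 * 115200) = 4.322e-06 m


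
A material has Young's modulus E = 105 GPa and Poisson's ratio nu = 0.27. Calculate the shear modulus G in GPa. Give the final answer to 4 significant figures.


G = E / (2*(1+nu))
G = 105 / (2*(1+0.27))
G = 41.34 GPa


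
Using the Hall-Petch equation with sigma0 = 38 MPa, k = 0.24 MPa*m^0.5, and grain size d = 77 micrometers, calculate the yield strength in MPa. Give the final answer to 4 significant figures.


sigma_y = sigma0 + k / sqrt(d)
d = 77 um = 7.7e-05 m
sigma_y = 38 + 0.24 / sqrt(7.7e-05)
sigma_y = 65.35 MPa


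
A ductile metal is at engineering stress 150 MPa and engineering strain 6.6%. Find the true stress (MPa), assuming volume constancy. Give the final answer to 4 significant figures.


sigma_true = sigma_eng * (1 + epsilon_eng)
sigma_true = 150 * (1 + 0.066)
sigma_true = 159.9 MPa


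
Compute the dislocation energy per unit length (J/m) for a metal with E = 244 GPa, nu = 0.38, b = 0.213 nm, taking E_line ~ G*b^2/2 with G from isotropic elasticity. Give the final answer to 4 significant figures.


Step 1: G = E / (2*(1+nu))
G = 244 / (2*(1+0.38)) = 88.4058 GPa = 8.84058e+10 Pa
Step 2: E_line = G*b^2/2
b = 0.213 nm = 2.13e-10 m
E_line = 0.5 * 8.84058e+10 * (2.13e-10)^2 = 2.005e-09 J/m


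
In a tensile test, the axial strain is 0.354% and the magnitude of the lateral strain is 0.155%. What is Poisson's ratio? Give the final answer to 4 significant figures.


nu = -epsilon_lat / epsilon_axial
Lateral strain is contraction (negative), so using magnitudes:
nu = 0.155 / 0.354
nu = 0.4379


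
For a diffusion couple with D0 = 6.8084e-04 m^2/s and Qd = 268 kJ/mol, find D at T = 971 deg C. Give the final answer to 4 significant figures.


D = D0 * exp(-Qd / (R*T))
T = 1244.15 K
D = 6.8084e-04 * exp(-268e3 / (8.314 * 1244.15))
D = 3.81e-15 m^2/s


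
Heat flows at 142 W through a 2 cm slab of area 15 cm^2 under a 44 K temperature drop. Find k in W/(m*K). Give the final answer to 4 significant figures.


k = Q*L / (A*dT)
L = 0.02 m, A = 1.5e-03 m^2
k = 142 * 0.02 / (1.5e-03 * 44)
k = 43.03 W/(m*K)


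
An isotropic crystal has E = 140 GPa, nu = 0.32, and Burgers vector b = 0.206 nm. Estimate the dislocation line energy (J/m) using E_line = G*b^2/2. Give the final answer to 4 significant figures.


Step 1: G = E / (2*(1+nu))
G = 140 / (2*(1+0.32)) = 53.0303 GPa = 5.30303e+10 Pa
Step 2: E_line = G*b^2/2
b = 0.206 nm = 2.06e-10 m
E_line = 0.5 * 5.30303e+10 * (2.06e-10)^2 = 1.125e-09 J/m


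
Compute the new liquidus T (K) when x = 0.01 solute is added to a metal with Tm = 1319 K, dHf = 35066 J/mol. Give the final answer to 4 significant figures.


dT = R*Tm^2*x / dHf
dT = 8.314 * 1319^2 * 0.01 / 35066
dT = 4.1249 K
T_new = 1319 - 4.1249 = 1315 K


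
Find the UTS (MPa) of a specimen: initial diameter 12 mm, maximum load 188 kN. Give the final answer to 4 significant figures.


A0 = pi*(d/2)^2 = pi*(12/2)^2 = 113.097 mm^2
UTS = F_max / A0 = 188*1000 / 113.097
UTS = 1662 MPa


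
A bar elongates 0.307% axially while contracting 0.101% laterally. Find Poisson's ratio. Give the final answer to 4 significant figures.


nu = -epsilon_lat / epsilon_axial
Lateral strain is contraction (negative), so using magnitudes:
nu = 0.101 / 0.307
nu = 0.329


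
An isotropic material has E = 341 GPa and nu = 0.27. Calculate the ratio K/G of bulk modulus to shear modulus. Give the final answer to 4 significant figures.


G = E / (2*(1+nu))
G = 341 / (2*(1+0.27)) = 134.252 GPa
K = E / (3*(1-2*nu))
K = 341 / (3*(1-2*0.27)) = 247.101 GPa
K/G = 247.101 / 134.252 = 1.841


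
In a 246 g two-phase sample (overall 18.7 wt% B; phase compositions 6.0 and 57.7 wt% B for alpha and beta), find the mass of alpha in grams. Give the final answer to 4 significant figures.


f_alpha = (C_beta - C0) / (C_beta - C_alpha)
f_alpha = (57.7 - 18.7) / (57.7 - 6.0) = 0.754352
m_alpha = f_alpha * m_total = 0.754352 * 246 = 185.6 g


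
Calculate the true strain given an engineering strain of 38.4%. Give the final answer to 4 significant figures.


epsilon_true = ln(1 + epsilon_eng)
epsilon_true = ln(1 + 0.384)
epsilon_true = 0.325


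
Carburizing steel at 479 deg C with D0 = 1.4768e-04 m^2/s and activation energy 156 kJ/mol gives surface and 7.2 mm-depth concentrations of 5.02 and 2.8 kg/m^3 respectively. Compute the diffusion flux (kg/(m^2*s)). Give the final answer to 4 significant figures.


Step 1: D = D0 * exp(-Qd/(R*T))
T = 479 + 273.15 = 752.15 K
D = 1.4768e-04 * exp(-156e3 / (8.314 * 752.15)) = 2.16363e-15 m^2/s
Step 2: J = D * (C1 - C2) / dx
J = 2.16363e-15 * (5.02 - 2.8) / 7.2e-03
J = 6.671e-13 kg/(m^2*s)


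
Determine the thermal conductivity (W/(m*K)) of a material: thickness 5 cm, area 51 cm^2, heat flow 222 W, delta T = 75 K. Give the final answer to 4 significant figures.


k = Q*L / (A*dT)
L = 0.05 m, A = 5.1e-03 m^2
k = 222 * 0.05 / (5.1e-03 * 75)
k = 29.02 W/(m*K)


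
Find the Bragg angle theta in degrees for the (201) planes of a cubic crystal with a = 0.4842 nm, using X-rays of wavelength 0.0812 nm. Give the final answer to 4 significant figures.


d = a / sqrt(h^2+k^2+l^2)
d = 0.4842 / sqrt(5) = 0.216541 nm
lambda = 2*d*sin(theta)  =>  sin(theta) = lambda / (2*d)
sin(theta) = 0.0812 / (2 * 0.216541) = 0.187494
theta = 10.81 deg


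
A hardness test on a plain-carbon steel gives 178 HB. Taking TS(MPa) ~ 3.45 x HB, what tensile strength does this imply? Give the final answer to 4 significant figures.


TS (MPa) = 3.45 * HB
TS = 3.45 * 178
TS = 614.1 MPa


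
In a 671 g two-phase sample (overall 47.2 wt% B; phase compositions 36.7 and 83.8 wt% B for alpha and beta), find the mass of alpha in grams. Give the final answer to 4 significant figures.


f_alpha = (C_beta - C0) / (C_beta - C_alpha)
f_alpha = (83.8 - 47.2) / (83.8 - 36.7) = 0.77707
m_alpha = f_alpha * m_total = 0.77707 * 671 = 521.4 g


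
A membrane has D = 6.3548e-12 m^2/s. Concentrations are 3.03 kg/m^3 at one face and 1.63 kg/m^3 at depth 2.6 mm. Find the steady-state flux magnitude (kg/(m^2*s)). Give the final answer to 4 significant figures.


J = -D * (dC/dx) = D * (C1 - C2) / dx
J = 6.3548e-12 * (3.03 - 1.63) / 2.6e-03
J = 3.422e-09 kg/(m^2*s)


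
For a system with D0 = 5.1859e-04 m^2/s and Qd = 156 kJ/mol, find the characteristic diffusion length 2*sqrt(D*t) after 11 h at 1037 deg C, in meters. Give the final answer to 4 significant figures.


Step 1: D = D0 * exp(-Qd/(R*T))
T = 1310.15 K
D = 5.1859e-04 * exp(-156e3 / (8.314 * 1310.15)) = 3.1261e-10 m^2/s
Step 2: L = 2*sqrt(D*t)
t = 11 h = 39600 s
L = 2*sqrt(3.1261e-10 * 39600) = 7.037e-03 m


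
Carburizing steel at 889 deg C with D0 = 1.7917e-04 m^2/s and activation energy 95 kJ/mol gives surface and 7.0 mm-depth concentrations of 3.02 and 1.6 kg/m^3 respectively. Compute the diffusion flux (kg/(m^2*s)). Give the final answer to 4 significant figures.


Step 1: D = D0 * exp(-Qd/(R*T))
T = 889 + 273.15 = 1162.15 K
D = 1.7917e-04 * exp(-95e3 / (8.314 * 1162.15)) = 9.62029e-09 m^2/s
Step 2: J = D * (C1 - C2) / dx
J = 9.62029e-09 * (3.02 - 1.6) / 7e-03
J = 1.952e-06 kg/(m^2*s)


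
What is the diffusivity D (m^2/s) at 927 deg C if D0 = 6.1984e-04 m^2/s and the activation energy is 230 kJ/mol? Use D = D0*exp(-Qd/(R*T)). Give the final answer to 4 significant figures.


D = D0 * exp(-Qd / (R*T))
T = 1200.15 K
D = 6.1984e-04 * exp(-230e3 / (8.314 * 1200.15))
D = 6.047e-14 m^2/s


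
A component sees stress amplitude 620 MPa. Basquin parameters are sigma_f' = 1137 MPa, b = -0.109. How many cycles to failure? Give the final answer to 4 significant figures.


sigma_a = sigma_f' * (2*Nf)^b
2*Nf = (sigma_a / sigma_f')^(1/b)
2*Nf = (620 / 1137)^(1/-0.109)
2*Nf = 260.752
Nf = 130.4 cycles


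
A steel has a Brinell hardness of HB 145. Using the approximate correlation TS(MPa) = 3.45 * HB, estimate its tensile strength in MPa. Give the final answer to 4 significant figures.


TS (MPa) = 3.45 * HB
TS = 3.45 * 145
TS = 500.3 MPa


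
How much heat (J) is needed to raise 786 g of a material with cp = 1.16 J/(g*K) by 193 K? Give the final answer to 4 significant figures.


Q = m * cp * dT
Q = 786 * 1.16 * 193
Q = 176000 J


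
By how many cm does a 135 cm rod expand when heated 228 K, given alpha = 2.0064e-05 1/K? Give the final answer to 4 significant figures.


dL = L0 * alpha * dT
dL = 135 * 2.0064e-05 * 228
dL = 0.6176 cm


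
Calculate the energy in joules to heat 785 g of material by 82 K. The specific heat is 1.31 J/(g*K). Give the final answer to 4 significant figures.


Q = m * cp * dT
Q = 785 * 1.31 * 82
Q = 84320 J


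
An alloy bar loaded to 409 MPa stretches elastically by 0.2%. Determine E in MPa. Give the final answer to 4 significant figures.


E = sigma / epsilon
epsilon = 0.2% = 2e-03
E = 409 / 2e-03
E = 204500 MPa


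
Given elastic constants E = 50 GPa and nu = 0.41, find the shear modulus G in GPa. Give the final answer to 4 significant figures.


G = E / (2*(1+nu))
G = 50 / (2*(1+0.41))
G = 17.73 GPa


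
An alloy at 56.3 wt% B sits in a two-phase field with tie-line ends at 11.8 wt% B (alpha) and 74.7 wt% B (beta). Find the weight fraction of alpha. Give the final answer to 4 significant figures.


f_alpha = (C_beta - C0) / (C_beta - C_alpha)
f_alpha = (74.7 - 56.3) / (74.7 - 11.8)
f_alpha = 0.2925


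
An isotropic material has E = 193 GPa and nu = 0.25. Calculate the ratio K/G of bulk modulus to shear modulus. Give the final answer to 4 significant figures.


G = E / (2*(1+nu))
G = 193 / (2*(1+0.25)) = 77.2 GPa
K = E / (3*(1-2*nu))
K = 193 / (3*(1-2*0.25)) = 128.667 GPa
K/G = 128.667 / 77.2 = 1.667


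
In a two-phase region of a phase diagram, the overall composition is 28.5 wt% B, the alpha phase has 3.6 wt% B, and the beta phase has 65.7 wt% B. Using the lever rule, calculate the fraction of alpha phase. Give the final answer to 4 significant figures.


f_alpha = (C_beta - C0) / (C_beta - C_alpha)
f_alpha = (65.7 - 28.5) / (65.7 - 3.6)
f_alpha = 0.599


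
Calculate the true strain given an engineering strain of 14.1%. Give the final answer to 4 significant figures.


epsilon_true = ln(1 + epsilon_eng)
epsilon_true = ln(1 + 0.141)
epsilon_true = 0.1319


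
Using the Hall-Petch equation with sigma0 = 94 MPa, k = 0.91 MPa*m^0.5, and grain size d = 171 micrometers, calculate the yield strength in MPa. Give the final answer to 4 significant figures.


sigma_y = sigma0 + k / sqrt(d)
d = 171 um = 1.71e-04 m
sigma_y = 94 + 0.91 / sqrt(1.71e-04)
sigma_y = 163.6 MPa


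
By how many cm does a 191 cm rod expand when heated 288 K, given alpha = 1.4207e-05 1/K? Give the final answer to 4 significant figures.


dL = L0 * alpha * dT
dL = 191 * 1.4207e-05 * 288
dL = 0.7815 cm


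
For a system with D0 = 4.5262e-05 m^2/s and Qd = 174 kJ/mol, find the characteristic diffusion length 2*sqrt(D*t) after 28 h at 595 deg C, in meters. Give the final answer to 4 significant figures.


Step 1: D = D0 * exp(-Qd/(R*T))
T = 868.15 K
D = 4.5262e-05 * exp(-174e3 / (8.314 * 868.15)) = 1.5352e-15 m^2/s
Step 2: L = 2*sqrt(D*t)
t = 28 h = 100800 s
L = 2*sqrt(1.5352e-15 * 100800) = 2.488e-05 m


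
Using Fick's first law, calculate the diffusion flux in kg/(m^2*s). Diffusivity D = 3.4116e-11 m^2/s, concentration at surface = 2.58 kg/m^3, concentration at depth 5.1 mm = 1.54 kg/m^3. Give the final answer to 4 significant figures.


J = -D * (dC/dx) = D * (C1 - C2) / dx
J = 3.4116e-11 * (2.58 - 1.54) / 5.1e-03
J = 6.957e-09 kg/(m^2*s)


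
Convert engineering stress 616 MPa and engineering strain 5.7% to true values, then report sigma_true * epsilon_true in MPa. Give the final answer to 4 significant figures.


sigma_true = sigma_eng * (1 + epsilon_eng)
sigma_true = 616 * (1 + 0.057) = 651.112 MPa
epsilon_true = ln(1 + epsilon_eng)
epsilon_true = ln(1 + 0.057) = 0.0554347
sigma_true * epsilon_true = 651.112 * 0.0554347 = 36.09 MPa


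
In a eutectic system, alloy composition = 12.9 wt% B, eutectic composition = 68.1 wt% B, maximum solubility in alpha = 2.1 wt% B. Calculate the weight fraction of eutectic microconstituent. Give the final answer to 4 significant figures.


f_primary = (C_e - C0) / (C_e - C_alpha_max)
f_primary = (68.1 - 12.9) / (68.1 - 2.1)
f_primary = 0.836364
f_eutectic = 1 - 0.836364 = 0.1636


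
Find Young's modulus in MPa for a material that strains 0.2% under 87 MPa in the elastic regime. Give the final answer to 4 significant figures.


E = sigma / epsilon
epsilon = 0.2% = 2e-03
E = 87 / 2e-03
E = 43500 MPa


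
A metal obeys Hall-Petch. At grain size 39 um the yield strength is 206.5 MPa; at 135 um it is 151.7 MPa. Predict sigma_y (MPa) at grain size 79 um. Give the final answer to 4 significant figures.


sigma_y = sigma0 + k / sqrt(d)
1/sqrt(d1) = 1/sqrt(3.9e-05) = 160.128;  1/sqrt(d2) = 86.0663
k = (sigma1 - sigma2) / (1/sqrt(d1) - 1/sqrt(d2)) = (206.5 - 151.7) / (160.128 - 86.0663) = 0.739922 MPa*m^0.5
sigma0 = sigma1 - k/sqrt(d1) = 206.5 - 0.739922*160.128 = 88.0177 MPa
sigma_y(d3) = 88.0177 + 0.739922 / sqrt(7.9e-05) = 171.3 MPa


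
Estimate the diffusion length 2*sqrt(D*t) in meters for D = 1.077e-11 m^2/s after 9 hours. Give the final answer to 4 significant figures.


t = 9 hr = 32400 s
Diffusion length = 2*sqrt(D*t)
= 2*sqrt(1.077e-11 * 32400)
= 1.181e-03 m


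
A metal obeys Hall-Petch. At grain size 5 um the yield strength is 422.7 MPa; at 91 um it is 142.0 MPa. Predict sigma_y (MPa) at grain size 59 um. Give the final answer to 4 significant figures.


sigma_y = sigma0 + k / sqrt(d)
1/sqrt(d1) = 1/sqrt(5e-06) = 447.214;  1/sqrt(d2) = 104.828
k = (sigma1 - sigma2) / (1/sqrt(d1) - 1/sqrt(d2)) = (422.7 - 142.0) / (447.214 - 104.828) = 0.819837 MPa*m^0.5
sigma0 = sigma1 - k/sqrt(d1) = 422.7 - 0.819837*447.214 = 56.0577 MPa
sigma_y(d3) = 56.0577 + 0.819837 / sqrt(5.9e-05) = 162.8 MPa


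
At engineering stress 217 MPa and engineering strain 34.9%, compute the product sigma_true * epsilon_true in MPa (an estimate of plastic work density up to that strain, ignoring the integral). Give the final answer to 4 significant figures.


sigma_true = sigma_eng * (1 + epsilon_eng)
sigma_true = 217 * (1 + 0.349) = 292.733 MPa
epsilon_true = ln(1 + epsilon_eng)
epsilon_true = ln(1 + 0.349) = 0.299364
sigma_true * epsilon_true = 292.733 * 0.299364 = 87.63 MPa


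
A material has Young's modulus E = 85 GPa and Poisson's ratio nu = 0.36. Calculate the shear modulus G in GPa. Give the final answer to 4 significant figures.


G = E / (2*(1+nu))
G = 85 / (2*(1+0.36))
G = 31.25 GPa


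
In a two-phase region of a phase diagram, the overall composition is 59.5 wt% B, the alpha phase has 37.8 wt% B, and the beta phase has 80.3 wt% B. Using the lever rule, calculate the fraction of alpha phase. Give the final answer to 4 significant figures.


f_alpha = (C_beta - C0) / (C_beta - C_alpha)
f_alpha = (80.3 - 59.5) / (80.3 - 37.8)
f_alpha = 0.4894


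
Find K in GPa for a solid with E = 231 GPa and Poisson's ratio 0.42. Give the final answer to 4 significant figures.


K = E / (3*(1-2*nu))
K = 231 / (3*(1-2*0.42))
K = 481.3 GPa


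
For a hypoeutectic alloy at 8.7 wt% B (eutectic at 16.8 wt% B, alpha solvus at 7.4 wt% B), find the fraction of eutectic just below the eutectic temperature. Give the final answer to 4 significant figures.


f_primary = (C_e - C0) / (C_e - C_alpha_max)
f_primary = (16.8 - 8.7) / (16.8 - 7.4)
f_primary = 0.861702
f_eutectic = 1 - 0.861702 = 0.1383


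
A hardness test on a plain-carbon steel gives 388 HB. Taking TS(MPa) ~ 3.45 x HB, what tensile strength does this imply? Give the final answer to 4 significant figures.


TS (MPa) = 3.45 * HB
TS = 3.45 * 388
TS = 1339 MPa


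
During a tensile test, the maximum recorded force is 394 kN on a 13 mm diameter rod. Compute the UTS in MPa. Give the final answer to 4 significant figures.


A0 = pi*(d/2)^2 = pi*(13/2)^2 = 132.732 mm^2
UTS = F_max / A0 = 394*1000 / 132.732
UTS = 2968 MPa


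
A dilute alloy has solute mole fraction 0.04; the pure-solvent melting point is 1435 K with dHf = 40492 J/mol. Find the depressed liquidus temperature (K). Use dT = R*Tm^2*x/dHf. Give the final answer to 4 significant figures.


dT = R*Tm^2*x / dHf
dT = 8.314 * 1435^2 * 0.04 / 40492
dT = 16.9124 K
T_new = 1435 - 16.9124 = 1418 K


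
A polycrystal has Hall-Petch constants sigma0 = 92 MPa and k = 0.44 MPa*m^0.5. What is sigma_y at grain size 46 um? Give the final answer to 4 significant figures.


sigma_y = sigma0 + k / sqrt(d)
d = 46 um = 4.6e-05 m
sigma_y = 92 + 0.44 / sqrt(4.6e-05)
sigma_y = 156.9 MPa


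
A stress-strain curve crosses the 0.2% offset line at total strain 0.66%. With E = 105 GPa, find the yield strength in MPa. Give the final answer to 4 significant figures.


Offset strain = 0.002
Elastic strain at yield = total_strain - offset = 6.6e-03 - 0.002 = 4.6e-03
sigma_y = E * elastic_strain = 105000 * 4.6e-03
sigma_y = 483 MPa


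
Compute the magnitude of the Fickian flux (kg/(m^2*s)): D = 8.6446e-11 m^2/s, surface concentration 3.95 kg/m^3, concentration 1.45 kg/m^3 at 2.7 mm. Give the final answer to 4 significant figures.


J = -D * (dC/dx) = D * (C1 - C2) / dx
J = 8.6446e-11 * (3.95 - 1.45) / 2.7e-03
J = 8.004e-08 kg/(m^2*s)


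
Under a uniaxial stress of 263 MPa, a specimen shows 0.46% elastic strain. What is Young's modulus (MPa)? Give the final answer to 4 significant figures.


E = sigma / epsilon
epsilon = 0.46% = 4.6e-03
E = 263 / 4.6e-03
E = 57170 MPa


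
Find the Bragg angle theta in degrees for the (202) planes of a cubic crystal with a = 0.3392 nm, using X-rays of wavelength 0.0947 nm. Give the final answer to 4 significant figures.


d = a / sqrt(h^2+k^2+l^2)
d = 0.3392 / sqrt(8) = 0.119925 nm
lambda = 2*d*sin(theta)  =>  sin(theta) = lambda / (2*d)
sin(theta) = 0.0947 / (2 * 0.119925) = 0.394829
theta = 23.26 deg


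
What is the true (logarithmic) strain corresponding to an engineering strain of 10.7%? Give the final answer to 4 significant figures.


epsilon_true = ln(1 + epsilon_eng)
epsilon_true = ln(1 + 0.107)
epsilon_true = 0.1017


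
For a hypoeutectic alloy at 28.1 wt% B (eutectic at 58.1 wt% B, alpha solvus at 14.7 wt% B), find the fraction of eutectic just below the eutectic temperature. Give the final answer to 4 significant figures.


f_primary = (C_e - C0) / (C_e - C_alpha_max)
f_primary = (58.1 - 28.1) / (58.1 - 14.7)
f_primary = 0.691244
f_eutectic = 1 - 0.691244 = 0.3088


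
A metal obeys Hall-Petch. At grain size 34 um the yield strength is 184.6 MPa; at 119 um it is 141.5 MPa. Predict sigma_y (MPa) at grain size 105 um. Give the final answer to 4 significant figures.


sigma_y = sigma0 + k / sqrt(d)
1/sqrt(d1) = 1/sqrt(3.4e-05) = 171.499;  1/sqrt(d2) = 91.6698
k = (sigma1 - sigma2) / (1/sqrt(d1) - 1/sqrt(d2)) = (184.6 - 141.5) / (171.499 - 91.6698) = 0.539906 MPa*m^0.5
sigma0 = sigma1 - k/sqrt(d1) = 184.6 - 0.539906*171.499 = 92.0069 MPa
sigma_y(d3) = 92.0069 + 0.539906 / sqrt(1.05e-04) = 144.7 MPa


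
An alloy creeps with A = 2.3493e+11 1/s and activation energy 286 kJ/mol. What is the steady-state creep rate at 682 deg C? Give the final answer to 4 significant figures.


rate = A * exp(-Q / (R*T))
T = 682 + 273.15 = 955.15 K
rate = 2.3493e+11 * exp(-286e3 / (8.314 * 955.15))
rate = 5.368e-05 1/s


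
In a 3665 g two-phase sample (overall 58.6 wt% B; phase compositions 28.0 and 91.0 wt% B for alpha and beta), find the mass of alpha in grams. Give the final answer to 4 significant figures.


f_alpha = (C_beta - C0) / (C_beta - C_alpha)
f_alpha = (91.0 - 58.6) / (91.0 - 28.0) = 0.514286
m_alpha = f_alpha * m_total = 0.514286 * 3665 = 1885 g


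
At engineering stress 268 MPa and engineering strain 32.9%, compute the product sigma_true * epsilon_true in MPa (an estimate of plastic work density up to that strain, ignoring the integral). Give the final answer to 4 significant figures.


sigma_true = sigma_eng * (1 + epsilon_eng)
sigma_true = 268 * (1 + 0.329) = 356.172 MPa
epsilon_true = ln(1 + epsilon_eng)
epsilon_true = ln(1 + 0.329) = 0.284427
sigma_true * epsilon_true = 356.172 * 0.284427 = 101.3 MPa


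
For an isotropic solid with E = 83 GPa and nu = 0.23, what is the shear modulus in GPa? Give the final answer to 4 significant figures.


G = E / (2*(1+nu))
G = 83 / (2*(1+0.23))
G = 33.74 GPa


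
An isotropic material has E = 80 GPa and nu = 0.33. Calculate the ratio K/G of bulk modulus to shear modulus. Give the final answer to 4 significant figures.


G = E / (2*(1+nu))
G = 80 / (2*(1+0.33)) = 30.0752 GPa
K = E / (3*(1-2*nu))
K = 80 / (3*(1-2*0.33)) = 78.4314 GPa
K/G = 78.4314 / 30.0752 = 2.608


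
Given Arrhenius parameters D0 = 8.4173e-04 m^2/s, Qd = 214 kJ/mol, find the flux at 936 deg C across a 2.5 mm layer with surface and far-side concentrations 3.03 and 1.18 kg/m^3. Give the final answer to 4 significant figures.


Step 1: D = D0 * exp(-Qd/(R*T))
T = 936 + 273.15 = 1209.15 K
D = 8.4173e-04 * exp(-214e3 / (8.314 * 1209.15)) = 4.78798e-13 m^2/s
Step 2: J = D * (C1 - C2) / dx
J = 4.78798e-13 * (3.03 - 1.18) / 2.5e-03
J = 3.543e-10 kg/(m^2*s)


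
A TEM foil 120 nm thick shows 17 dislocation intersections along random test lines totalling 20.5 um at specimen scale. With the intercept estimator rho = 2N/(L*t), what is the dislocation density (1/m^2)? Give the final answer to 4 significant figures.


rho = 2N / (L * t)
L = 20.5 um = 2.05e-05 m, t = 120 nm = 1.2e-07 m
rho = 2 * 17 / (2.05e-05 * 1.2e-07)
rho = 1.382e+13 1/m^2
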